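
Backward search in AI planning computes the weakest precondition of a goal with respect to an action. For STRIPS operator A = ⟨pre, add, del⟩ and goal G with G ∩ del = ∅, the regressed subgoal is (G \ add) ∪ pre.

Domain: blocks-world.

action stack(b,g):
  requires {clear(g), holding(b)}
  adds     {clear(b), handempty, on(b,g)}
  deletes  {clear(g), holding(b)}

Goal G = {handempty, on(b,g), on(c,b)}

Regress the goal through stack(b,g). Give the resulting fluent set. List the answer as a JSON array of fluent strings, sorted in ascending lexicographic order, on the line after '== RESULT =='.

Compute (G \ add) ∪ pre:
  G ∩ del = {}  (empty — regression defined)
  G \ add = {handempty, on(b,g), on(c,b)} \ {clear(b), handempty, on(b,g)} = {on(c,b)}
  ∪ pre   = {on(c,b)} ∪ {clear(g), holding(b)}
          = {clear(g), holding(b), on(c,b)}

== RESULT ==
["clear(g)", "holding(b)", "on(c,b)"]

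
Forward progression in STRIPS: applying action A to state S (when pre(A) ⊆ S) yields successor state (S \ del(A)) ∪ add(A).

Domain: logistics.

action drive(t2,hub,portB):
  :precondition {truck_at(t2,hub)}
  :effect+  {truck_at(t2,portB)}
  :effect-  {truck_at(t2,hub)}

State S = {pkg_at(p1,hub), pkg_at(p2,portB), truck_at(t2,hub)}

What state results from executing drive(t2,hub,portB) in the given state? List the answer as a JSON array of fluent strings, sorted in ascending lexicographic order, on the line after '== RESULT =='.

Progress:
  pre ⊆ S: {truck_at(t2,hub)} ⊆ S  — applicable
  S \ del = {pkg_at(p1,hub), pkg_at(p2,portB)}
  ∪ add   = {pkg_at(p1,hub), pkg_at(p2,portB), truck_at(t2,portB)}

== RESULT ==
["pkg_at(p1,hub)", "pkg_at(p2,portB)", "truck_at(t2,portB)"]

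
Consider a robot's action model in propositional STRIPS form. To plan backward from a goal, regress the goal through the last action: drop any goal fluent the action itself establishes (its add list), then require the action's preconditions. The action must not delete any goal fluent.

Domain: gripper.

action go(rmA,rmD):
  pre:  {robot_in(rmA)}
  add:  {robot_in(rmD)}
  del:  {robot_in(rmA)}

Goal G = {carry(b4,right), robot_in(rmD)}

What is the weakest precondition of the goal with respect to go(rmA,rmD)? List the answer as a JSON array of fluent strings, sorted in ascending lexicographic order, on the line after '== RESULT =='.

Regress:
  G ∩ del = {}  (empty — regression defined)
  G \ add = {carry(b4,right), robot_in(rmD)} \ {robot_in(rmD)} = {carry(b4,right)}
  ∪ pre   = {carry(b4,right)} ∪ {robot_in(rmA)}
          = {carry(b4,right), robot_in(rmA)}

== RESULT ==
["carry(b4,right)", "robot_in(rmA)"]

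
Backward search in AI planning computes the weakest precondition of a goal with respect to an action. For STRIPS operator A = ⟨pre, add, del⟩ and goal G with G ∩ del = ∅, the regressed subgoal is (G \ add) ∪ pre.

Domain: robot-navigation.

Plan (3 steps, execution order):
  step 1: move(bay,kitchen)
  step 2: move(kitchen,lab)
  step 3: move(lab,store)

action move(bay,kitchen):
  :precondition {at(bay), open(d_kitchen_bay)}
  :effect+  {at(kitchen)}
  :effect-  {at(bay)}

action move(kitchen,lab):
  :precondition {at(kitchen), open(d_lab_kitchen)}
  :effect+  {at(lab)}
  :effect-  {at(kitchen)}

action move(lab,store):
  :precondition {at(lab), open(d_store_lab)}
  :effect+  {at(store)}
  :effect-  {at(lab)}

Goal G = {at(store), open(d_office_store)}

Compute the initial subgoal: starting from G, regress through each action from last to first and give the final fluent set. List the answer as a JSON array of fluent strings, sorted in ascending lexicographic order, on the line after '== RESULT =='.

Work backward from the goal:
  through step 3 (move(lab,store)): drop {at(store)}, keep {open(d_office_store)}, require {at(lab), open(d_store_lab)}
    → {at(lab), open(d_office_store), open(d_store_lab)}
  through step 2 (move(kitchen,lab)): drop {at(lab)}, keep {open(d_office_store), open(d_store_lab)}, require {at(kitchen), open(d_lab_kitchen)}
    → {at(kitchen), open(d_lab_kitchen), open(d_office_store), open(d_store_lab)}
  through step 1 (move(bay,kitchen)): drop {at(kitchen)}, keep {open(d_lab_kitchen), open(d_office_store), open(d_store_lab)}, require {at(bay), open(d_kitchen_bay)}
    → {at(bay), open(d_kitchen_bay), open(d_lab_kitchen), open(d_office_store), open(d_store_lab)}

== RESULT ==
["at(bay)", "open(d_kitchen_bay)", "open(d_lab_kitchen)", "open(d_office_store)", "open(d_store_lab)"]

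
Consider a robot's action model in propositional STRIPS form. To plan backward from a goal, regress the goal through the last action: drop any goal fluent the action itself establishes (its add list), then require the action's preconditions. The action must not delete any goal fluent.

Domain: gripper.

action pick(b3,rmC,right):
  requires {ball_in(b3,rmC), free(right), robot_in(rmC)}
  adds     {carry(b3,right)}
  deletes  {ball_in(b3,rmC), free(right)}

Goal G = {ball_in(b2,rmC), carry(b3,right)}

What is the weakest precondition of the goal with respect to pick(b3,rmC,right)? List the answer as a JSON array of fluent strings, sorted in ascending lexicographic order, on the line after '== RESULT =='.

Compute (G \ add) ∪ pre:
  G ∩ del = {}  (empty — regression defined)
  G \ add = {ball_in(b2,rmC), carry(b3,right)} \ {carry(b3,right)} = {ball_in(b2,rmC)}
  ∪ pre   = {ball_in(b2,rmC)} ∪ {ball_in(b3,rmC), free(right), robot_in(rmC)}
          = {ball_in(b2,rmC), ball_in(b3,rmC), free(right), robot_in(rmC)}

== RESULT ==
["ball_in(b2,rmC)", "ball_in(b3,rmC)", "free(right)", "robot_in(rmC)"]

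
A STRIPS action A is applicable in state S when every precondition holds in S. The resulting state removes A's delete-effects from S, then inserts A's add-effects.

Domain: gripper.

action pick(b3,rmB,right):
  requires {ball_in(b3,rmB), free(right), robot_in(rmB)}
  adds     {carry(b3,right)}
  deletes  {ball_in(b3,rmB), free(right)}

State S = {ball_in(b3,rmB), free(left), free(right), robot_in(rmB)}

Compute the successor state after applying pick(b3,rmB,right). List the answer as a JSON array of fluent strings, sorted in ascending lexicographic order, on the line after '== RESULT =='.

Compute (S \ del) ∪ add:
  pre ⊆ S: {ball_in(b3,rmB), free(right), robot_in(rmB)} ⊆ S  — applicable
  S \ del = {free(left), robot_in(rmB)}
  ∪ add   = {carry(b3,right), free(left), robot_in(rmB)}

== RESULT ==
["carry(b3,right)", "free(left)", "robot_in(rmB)"]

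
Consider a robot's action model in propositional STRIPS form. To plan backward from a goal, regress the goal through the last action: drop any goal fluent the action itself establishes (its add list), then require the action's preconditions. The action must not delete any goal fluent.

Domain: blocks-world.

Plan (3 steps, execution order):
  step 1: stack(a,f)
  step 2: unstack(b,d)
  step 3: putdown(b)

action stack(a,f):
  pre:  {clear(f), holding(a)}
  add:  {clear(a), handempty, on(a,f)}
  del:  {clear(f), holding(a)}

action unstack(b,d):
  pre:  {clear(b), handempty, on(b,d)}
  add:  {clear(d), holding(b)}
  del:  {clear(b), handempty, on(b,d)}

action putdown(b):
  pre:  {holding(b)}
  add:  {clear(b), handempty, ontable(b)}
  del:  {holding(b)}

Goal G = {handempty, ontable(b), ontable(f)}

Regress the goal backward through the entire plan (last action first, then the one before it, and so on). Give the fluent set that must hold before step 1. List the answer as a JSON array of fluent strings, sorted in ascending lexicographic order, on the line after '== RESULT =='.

Regress step by step:
  through step 3 (putdown(b)): drop {handempty, ontable(b)}, keep {ontable(f)}, require {holding(b)}
    → {holding(b), ontable(f)}
  through step 2 (unstack(b,d)): drop {holding(b)}, keep {ontable(f)}, require {clear(b), handempty, on(b,d)}
    → {clear(b), handempty, on(b,d), ontable(f)}
  through step 1 (stack(a,f)): drop {handempty}, keep {clear(b), on(b,d), ontable(f)}, require {clear(f), holding(a)}
    → {clear(b), clear(f), holding(a), on(b,d), ontable(f)}

== RESULT ==
["clear(b)", "clear(f)", "holding(a)", "on(b,d)", "ontable(f)"]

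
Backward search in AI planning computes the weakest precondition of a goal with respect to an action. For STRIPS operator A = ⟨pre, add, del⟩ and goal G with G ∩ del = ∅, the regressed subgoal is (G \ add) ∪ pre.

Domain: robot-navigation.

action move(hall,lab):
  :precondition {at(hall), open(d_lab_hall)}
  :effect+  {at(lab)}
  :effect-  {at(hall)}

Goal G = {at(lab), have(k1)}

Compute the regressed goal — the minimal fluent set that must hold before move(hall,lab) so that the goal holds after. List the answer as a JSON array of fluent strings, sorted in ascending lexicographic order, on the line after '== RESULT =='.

Regress:
  G ∩ del = {}  (empty — regression defined)
  G \ add = {at(lab), have(k1)} \ {at(lab)} = {have(k1)}
  ∪ pre   = {have(k1)} ∪ {at(hall), open(d_lab_hall)}
          = {at(hall), have(k1), open(d_lab_hall)}

== RESULT ==
["at(hall)", "have(k1)", "open(d_lab_hall)"]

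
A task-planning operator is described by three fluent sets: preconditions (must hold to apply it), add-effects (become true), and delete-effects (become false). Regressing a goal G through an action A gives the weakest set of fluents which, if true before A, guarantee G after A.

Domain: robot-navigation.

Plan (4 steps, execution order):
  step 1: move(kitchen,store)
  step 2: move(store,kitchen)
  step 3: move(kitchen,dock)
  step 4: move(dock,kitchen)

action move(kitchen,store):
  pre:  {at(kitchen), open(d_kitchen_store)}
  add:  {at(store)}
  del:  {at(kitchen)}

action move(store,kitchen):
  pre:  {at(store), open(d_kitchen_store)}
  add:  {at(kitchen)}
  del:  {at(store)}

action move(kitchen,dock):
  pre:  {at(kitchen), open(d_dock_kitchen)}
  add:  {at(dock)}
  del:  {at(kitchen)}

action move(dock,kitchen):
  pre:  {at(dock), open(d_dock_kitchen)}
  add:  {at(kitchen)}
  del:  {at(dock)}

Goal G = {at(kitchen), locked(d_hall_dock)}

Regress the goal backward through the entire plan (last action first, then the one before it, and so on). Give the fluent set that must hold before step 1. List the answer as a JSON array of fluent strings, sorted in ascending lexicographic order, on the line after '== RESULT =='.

Regress step by step:
  through step 4 (move(dock,kitchen)): drop {at(kitchen)}, keep {locked(d_hall_dock)}, require {at(dock), open(d_dock_kitchen)}
    → {at(dock), locked(d_hall_dock), open(d_dock_kitchen)}
  through step 3 (move(kitchen,dock)): drop {at(dock)}, keep {locked(d_hall_dock), open(d_dock_kitchen)}, require {at(kitchen), open(d_dock_kitchen)}
    → {at(kitchen), locked(d_hall_dock), open(d_dock_kitchen)}
  through step 2 (move(store,kitchen)): drop {at(kitchen)}, keep {locked(d_hall_dock), open(d_dock_kitchen)}, require {at(store), open(d_kitchen_store)}
    → {at(store), locked(d_hall_dock), open(d_dock_kitchen), open(d_kitchen_store)}
  through step 1 (move(kitchen,store)): drop {at(store)}, keep {locked(d_hall_dock), open(d_dock_kitchen), open(d_kitchen_store)}, require {at(kitchen), open(d_kitchen_store)}
    → {at(kitchen), locked(d_hall_dock), open(d_dock_kitchen), open(d_kitchen_store)}

== RESULT ==
["at(kitchen)", "locked(d_hall_dock)", "open(d_dock_kitchen)", "open(d_kitchen_store)"]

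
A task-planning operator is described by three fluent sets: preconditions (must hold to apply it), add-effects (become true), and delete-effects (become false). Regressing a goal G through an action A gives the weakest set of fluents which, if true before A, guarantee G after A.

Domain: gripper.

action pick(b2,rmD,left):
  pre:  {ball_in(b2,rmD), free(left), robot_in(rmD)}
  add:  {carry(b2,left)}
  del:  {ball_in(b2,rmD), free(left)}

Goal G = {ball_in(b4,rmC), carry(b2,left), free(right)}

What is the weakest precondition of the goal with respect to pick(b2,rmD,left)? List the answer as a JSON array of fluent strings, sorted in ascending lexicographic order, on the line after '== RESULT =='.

Regress:
  G ∩ del = {}  (empty — regression defined)
  G \ add = {ball_in(b4,rmC), carry(b2,left), free(right)} \ {carry(b2,left)} = {ball_in(b4,rmC), free(right)}
  ∪ pre   = {ball_in(b4,rmC), free(right)} ∪ {ball_in(b2,rmD), free(left), robot_in(rmD)}
          = {ball_in(b2,rmD), ball_in(b4,rmC), free(left), free(right), robot_in(rmD)}

== RESULT ==
["ball_in(b2,rmD)", "ball_in(b4,rmC)", "free(left)", "free(right)", "robot_in(rmD)"]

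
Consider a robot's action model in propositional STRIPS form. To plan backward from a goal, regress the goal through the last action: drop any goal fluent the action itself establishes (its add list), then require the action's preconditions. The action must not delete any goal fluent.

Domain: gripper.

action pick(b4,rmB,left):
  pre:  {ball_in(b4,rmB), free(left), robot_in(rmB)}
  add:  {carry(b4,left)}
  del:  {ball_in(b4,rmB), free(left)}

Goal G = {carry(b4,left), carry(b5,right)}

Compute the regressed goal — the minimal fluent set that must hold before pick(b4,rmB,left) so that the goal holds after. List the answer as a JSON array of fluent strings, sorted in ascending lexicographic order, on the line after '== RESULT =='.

Regress:
  G ∩ del = {}  (empty — regression defined)
  G \ add = {carry(b4,left), carry(b5,right)} \ {carry(b4,left)} = {carry(b5,right)}
  ∪ pre   = {carry(b5,right)} ∪ {ball_in(b4,rmB), free(left), robot_in(rmB)}
          = {ball_in(b4,rmB), carry(b5,right), free(left), robot_in(rmB)}

== RESULT ==
["ball_in(b4,rmB)", "carry(b5,right)", "free(left)", "robot_in(rmB)"]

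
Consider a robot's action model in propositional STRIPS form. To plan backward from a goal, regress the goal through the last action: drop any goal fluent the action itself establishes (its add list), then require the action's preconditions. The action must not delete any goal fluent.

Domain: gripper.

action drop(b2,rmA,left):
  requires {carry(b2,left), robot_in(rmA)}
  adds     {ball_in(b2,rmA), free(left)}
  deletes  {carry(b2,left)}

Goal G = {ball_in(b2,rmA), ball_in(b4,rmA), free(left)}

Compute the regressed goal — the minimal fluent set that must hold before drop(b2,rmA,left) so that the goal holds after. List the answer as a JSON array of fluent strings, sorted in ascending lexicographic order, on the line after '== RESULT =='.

Compute (G \ add) ∪ pre:
  G ∩ del = {}  (empty — regression defined)
  G \ add = {ball_in(b2,rmA), ball_in(b4,rmA), free(left)} \ {ball_in(b2,rmA), free(left)} = {ball_in(b4,rmA)}
  ∪ pre   = {ball_in(b4,rmA)} ∪ {carry(b2,left), robot_in(rmA)}
          = {ball_in(b4,rmA), carry(b2,left), robot_in(rmA)}

== RESULT ==
["ball_in(b4,rmA)", "carry(b2,left)", "robot_in(rmA)"]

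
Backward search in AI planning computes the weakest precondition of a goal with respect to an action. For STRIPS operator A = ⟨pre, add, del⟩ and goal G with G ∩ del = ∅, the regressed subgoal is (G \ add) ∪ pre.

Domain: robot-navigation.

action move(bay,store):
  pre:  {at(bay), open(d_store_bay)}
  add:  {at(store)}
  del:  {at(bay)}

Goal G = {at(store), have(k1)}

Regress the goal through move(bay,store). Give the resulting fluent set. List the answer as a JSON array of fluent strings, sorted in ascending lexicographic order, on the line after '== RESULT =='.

Regress:
  G ∩ del = {}  (empty — regression defined)
  G \ add = {at(store), have(k1)} \ {at(store)} = {have(k1)}
  ∪ pre   = {have(k1)} ∪ {at(bay), open(d_store_bay)}
          = {at(bay), have(k1), open(d_store_bay)}

== RESULT ==
["at(bay)", "have(k1)", "open(d_store_bay)"]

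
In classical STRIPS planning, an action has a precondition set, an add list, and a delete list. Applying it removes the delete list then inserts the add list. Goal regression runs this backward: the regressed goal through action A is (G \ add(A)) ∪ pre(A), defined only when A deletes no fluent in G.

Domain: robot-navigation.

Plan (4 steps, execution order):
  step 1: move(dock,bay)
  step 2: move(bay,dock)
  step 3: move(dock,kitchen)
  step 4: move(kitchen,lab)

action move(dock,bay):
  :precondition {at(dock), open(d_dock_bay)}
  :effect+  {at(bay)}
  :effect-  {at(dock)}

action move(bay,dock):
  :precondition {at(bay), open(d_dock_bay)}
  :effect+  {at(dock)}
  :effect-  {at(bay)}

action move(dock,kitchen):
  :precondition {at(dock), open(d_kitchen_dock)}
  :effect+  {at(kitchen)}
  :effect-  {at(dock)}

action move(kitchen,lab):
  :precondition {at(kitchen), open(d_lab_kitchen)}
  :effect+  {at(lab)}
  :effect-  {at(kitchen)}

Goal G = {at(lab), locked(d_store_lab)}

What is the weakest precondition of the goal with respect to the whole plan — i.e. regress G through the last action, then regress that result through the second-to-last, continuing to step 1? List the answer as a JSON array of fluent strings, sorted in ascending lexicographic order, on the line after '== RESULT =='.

Work backward from the goal:
  through step 4 (move(kitchen,lab)): drop {at(lab)}, keep {locked(d_store_lab)}, require {at(kitchen), open(d_lab_kitchen)}
    → {at(kitchen), locked(d_store_lab), open(d_lab_kitchen)}
  through step 3 (move(dock,kitchen)): drop {at(kitchen)}, keep {locked(d_store_lab), open(d_lab_kitchen)}, require {at(dock), open(d_kitchen_dock)}
    → {at(dock), locked(d_store_lab), open(d_kitchen_dock), open(d_lab_kitchen)}
  through step 2 (move(bay,dock)): drop {at(dock)}, keep {locked(d_store_lab), open(d_kitchen_dock), open(d_lab_kitchen)}, require {at(bay), open(d_dock_bay)}
    → {at(bay), locked(d_store_lab), open(d_dock_bay), open(d_kitchen_dock), open(d_lab_kitchen)}
  through step 1 (move(dock,bay)): drop {at(bay)}, keep {locked(d_store_lab), open(d_dock_bay), open(d_kitchen_dock), open(d_lab_kitchen)}, require {at(dock), open(d_dock_bay)}
    → {at(dock), locked(d_store_lab), open(d_dock_bay), open(d_kitchen_dock), open(d_lab_kitchen)}

== RESULT ==
["at(dock)", "locked(d_store_lab)", "open(d_dock_bay)", "open(d_kitchen_dock)", "open(d_lab_kitchen)"]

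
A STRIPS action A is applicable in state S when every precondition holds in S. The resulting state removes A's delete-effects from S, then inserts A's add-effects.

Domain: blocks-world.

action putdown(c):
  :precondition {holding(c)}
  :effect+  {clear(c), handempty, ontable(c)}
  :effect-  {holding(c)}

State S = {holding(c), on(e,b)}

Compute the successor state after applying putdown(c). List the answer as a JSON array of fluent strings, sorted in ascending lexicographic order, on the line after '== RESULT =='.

Progress:
  pre ⊆ S: {holding(c)} ⊆ S  — applicable
  S \ del = {on(e,b)}
  ∪ add   = {clear(c), handempty, on(e,b), ontable(c)}

== RESULT ==
["clear(c)", "handempty", "on(e,b)", "ontable(c)"]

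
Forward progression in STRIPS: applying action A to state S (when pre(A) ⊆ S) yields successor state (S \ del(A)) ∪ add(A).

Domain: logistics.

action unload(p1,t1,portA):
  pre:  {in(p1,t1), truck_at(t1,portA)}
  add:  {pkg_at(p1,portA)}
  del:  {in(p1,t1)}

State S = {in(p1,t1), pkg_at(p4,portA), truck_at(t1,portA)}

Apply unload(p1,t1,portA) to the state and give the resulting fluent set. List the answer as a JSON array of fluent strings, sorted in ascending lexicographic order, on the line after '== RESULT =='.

Progress:
  pre ⊆ S: {in(p1,t1), truck_at(t1,portA)} ⊆ S  — applicable
  S \ del = {pkg_at(p4,portA), truck_at(t1,portA)}
  ∪ add   = {pkg_at(p1,portA), pkg_at(p4,portA), truck_at(t1,portA)}

== RESULT ==
["pkg_at(p1,portA)", "pkg_at(p4,portA)", "truck_at(t1,portA)"]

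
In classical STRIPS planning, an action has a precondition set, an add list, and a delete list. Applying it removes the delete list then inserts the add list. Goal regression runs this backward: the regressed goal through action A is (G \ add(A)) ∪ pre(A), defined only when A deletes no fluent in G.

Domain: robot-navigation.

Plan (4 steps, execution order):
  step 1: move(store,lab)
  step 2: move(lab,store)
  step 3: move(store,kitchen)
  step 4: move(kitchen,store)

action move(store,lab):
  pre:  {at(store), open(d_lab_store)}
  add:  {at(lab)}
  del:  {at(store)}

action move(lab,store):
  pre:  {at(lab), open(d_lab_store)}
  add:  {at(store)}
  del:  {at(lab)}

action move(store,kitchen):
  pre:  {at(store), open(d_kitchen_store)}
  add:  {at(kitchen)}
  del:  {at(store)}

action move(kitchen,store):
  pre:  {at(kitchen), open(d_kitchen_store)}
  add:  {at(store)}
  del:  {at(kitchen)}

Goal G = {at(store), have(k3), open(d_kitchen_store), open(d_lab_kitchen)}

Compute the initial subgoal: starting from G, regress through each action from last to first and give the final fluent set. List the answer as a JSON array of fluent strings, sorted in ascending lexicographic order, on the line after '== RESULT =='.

Work backward from the goal:
  through step 4 (move(kitchen,store)): drop {at(store)}, keep {have(k3), open(d_kitchen_store), open(d_lab_kitchen)}, require {at(kitchen), open(d_kitchen_store)}
    → {at(kitchen), have(k3), open(d_kitchen_store), open(d_lab_kitchen)}
  through step 3 (move(store,kitchen)): drop {at(kitchen)}, keep {have(k3), open(d_kitchen_store), open(d_lab_kitchen)}, require {at(store), open(d_kitchen_store)}
    → {at(store), have(k3), open(d_kitchen_store), open(d_lab_kitchen)}
  through step 2 (move(lab,store)): drop {at(store)}, keep {have(k3), open(d_kitchen_store), open(d_lab_kitchen)}, require {at(lab), open(d_lab_store)}
    → {at(lab), have(k3), open(d_kitchen_store), open(d_lab_kitchen), open(d_lab_store)}
  through step 1 (move(store,lab)): drop {at(lab)}, keep {have(k3), open(d_kitchen_store), open(d_lab_kitchen), open(d_lab_store)}, require {at(store), open(d_lab_store)}
    → {at(store), have(k3), open(d_kitchen_store), open(d_lab_kitchen), open(d_lab_store)}

== RESULT ==
["at(store)", "have(k3)", "open(d_kitchen_store)", "open(d_lab_kitchen)", "open(d_lab_store)"]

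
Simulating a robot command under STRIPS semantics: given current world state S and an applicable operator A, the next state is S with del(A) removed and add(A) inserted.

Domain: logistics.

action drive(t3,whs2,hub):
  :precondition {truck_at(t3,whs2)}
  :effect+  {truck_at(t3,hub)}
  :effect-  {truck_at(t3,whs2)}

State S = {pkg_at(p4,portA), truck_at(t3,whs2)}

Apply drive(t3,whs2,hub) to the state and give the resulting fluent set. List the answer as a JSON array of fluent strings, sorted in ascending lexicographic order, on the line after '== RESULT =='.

Compute (S \ del) ∪ add:
  pre ⊆ S: {truck_at(t3,whs2)} ⊆ S  — applicable
  S \ del = {pkg_at(p4,portA)}
  ∪ add   = {pkg_at(p4,portA), truck_at(t3,hub)}

== RESULT ==
["pkg_at(p4,portA)", "truck_at(t3,hub)"]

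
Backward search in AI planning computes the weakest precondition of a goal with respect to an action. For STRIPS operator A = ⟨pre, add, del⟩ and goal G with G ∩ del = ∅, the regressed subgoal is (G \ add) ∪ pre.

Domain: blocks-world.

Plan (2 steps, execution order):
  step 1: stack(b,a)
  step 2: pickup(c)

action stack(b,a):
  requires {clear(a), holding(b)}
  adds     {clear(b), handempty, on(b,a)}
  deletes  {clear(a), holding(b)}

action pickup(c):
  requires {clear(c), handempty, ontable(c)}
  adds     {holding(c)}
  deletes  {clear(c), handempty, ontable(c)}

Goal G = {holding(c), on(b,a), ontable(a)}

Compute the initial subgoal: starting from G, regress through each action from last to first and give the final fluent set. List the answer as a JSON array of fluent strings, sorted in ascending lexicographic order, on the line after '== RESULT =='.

Work backward from the goal:
  through step 2 (pickup(c)): drop {holding(c)}, keep {on(b,a), ontable(a)}, require {clear(c), handempty, ontable(c)}
    → {clear(c), handempty, on(b,a), ontable(a), ontable(c)}
  through step 1 (stack(b,a)): drop {handempty, on(b,a)}, keep {clear(c), ontable(a), ontable(c)}, require {clear(a), holding(b)}
    → {clear(a), clear(c), holding(b), ontable(a), ontable(c)}

== RESULT ==
["clear(a)", "clear(c)", "holding(b)", "ontable(a)", "ontable(c)"]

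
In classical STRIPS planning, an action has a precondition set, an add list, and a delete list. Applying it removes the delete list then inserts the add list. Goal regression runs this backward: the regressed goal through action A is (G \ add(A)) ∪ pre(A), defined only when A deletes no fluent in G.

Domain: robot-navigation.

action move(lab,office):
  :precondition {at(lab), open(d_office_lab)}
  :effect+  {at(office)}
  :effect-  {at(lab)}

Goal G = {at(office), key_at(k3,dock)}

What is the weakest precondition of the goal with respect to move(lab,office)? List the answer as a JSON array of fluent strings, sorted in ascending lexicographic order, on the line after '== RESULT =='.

Compute (G \ add) ∪ pre:
  G ∩ del = {}  (empty — regression defined)
  G \ add = {at(office), key_at(k3,dock)} \ {at(office)} = {key_at(k3,dock)}
  ∪ pre   = {key_at(k3,dock)} ∪ {at(lab), open(d_office_lab)}
          = {at(lab), key_at(k3,dock), open(d_office_lab)}

== RESULT ==
["at(lab)", "key_at(k3,dock)", "open(d_office_lab)"]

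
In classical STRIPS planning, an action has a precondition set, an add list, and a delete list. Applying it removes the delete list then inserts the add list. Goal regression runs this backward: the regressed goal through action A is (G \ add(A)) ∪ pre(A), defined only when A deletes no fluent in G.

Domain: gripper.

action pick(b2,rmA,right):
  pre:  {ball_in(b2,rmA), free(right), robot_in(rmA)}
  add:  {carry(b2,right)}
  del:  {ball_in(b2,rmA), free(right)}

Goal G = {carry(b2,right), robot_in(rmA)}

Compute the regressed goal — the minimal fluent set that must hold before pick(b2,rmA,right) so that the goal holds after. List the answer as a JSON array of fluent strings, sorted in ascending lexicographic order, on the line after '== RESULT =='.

Compute (G \ add) ∪ pre:
  G ∩ del = {}  (empty — regression defined)
  G \ add = {carry(b2,right), robot_in(rmA)} \ {carry(b2,right)} = {robot_in(rmA)}
  ∪ pre   = {robot_in(rmA)} ∪ {ball_in(b2,rmA), free(right), robot_in(rmA)}
          = {ball_in(b2,rmA), free(right), robot_in(rmA)}

== RESULT ==
["ball_in(b2,rmA)", "free(right)", "robot_in(rmA)"]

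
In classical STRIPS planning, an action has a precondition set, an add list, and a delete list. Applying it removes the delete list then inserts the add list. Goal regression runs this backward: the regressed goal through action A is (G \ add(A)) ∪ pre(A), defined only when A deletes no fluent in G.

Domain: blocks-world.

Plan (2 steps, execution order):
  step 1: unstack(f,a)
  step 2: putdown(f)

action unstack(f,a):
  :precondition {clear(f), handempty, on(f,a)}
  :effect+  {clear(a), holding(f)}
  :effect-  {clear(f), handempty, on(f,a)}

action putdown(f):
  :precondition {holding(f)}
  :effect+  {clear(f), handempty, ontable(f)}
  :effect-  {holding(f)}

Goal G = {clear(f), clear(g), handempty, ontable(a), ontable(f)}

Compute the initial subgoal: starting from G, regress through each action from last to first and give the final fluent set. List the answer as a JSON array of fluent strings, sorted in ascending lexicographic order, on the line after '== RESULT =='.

Regress step by step:
  through step 2 (putdown(f)): drop {clear(f), handempty, ontable(f)}, keep {clear(g), ontable(a)}, require {holding(f)}
    → {clear(g), holding(f), ontable(a)}
  through step 1 (unstack(f,a)): drop {holding(f)}, keep {clear(g), ontable(a)}, require {clear(f), handempty, on(f,a)}
    → {clear(f), clear(g), handempty, on(f,a), ontable(a)}

== RESULT ==
["clear(f)", "clear(g)", "handempty", "on(f,a)", "ontable(a)"]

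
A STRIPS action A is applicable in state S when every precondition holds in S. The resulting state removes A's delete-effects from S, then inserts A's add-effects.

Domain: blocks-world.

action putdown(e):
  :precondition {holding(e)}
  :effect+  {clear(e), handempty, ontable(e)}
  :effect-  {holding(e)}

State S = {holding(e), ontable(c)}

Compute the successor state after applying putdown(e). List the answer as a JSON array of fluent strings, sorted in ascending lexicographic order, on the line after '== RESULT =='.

Progress:
  pre ⊆ S: {holding(e)} ⊆ S  — applicable
  S \ del = {ontable(c)}
  ∪ add   = {clear(e), handempty, ontable(c), ontable(e)}

== RESULT ==
["clear(e)", "handempty", "ontable(c)", "ontable(e)"]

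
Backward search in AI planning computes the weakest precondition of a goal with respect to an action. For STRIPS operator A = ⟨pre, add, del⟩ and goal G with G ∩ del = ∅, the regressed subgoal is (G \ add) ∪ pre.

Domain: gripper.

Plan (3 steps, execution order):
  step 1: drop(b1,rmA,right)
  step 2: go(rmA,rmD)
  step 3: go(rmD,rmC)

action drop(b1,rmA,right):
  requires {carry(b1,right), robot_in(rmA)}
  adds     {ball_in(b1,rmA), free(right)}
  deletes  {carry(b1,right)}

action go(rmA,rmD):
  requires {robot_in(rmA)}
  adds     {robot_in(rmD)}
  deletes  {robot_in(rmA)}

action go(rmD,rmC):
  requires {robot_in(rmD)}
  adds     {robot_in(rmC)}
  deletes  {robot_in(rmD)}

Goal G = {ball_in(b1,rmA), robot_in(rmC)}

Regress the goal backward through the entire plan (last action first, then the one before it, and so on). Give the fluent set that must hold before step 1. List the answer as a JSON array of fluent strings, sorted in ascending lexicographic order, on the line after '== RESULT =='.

Work backward from the goal:
  through step 3 (go(rmD,rmC)): drop {robot_in(rmC)}, keep {ball_in(b1,rmA)}, require {robot_in(rmD)}
    → {ball_in(b1,rmA), robot_in(rmD)}
  through step 2 (go(rmA,rmD)): drop {robot_in(rmD)}, keep {ball_in(b1,rmA)}, require {robot_in(rmA)}
    → {ball_in(b1,rmA), robot_in(rmA)}
  through step 1 (drop(b1,rmA,right)): drop {ball_in(b1,rmA)}, keep {robot_in(rmA)}, require {carry(b1,right), robot_in(rmA)}
    → {carry(b1,right), robot_in(rmA)}

== RESULT ==
["carry(b1,right)", "robot_in(rmA)"]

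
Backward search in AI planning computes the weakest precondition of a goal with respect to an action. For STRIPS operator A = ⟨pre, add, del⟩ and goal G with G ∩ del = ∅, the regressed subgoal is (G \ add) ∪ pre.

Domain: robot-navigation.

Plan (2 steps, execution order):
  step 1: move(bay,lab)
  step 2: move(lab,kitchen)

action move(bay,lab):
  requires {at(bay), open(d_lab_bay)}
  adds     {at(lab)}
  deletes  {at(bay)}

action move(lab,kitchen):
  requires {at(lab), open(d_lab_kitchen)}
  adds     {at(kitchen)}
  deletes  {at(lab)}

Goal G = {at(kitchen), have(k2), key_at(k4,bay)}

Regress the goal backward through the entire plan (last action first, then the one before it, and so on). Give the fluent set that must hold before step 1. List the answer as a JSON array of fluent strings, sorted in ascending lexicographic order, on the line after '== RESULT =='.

Work backward from the goal:
  through step 2 (move(lab,kitchen)): drop {at(kitchen)}, keep {have(k2), key_at(k4,bay)}, require {at(lab), open(d_lab_kitchen)}
    → {at(lab), have(k2), key_at(k4,bay), open(d_lab_kitchen)}
  through step 1 (move(bay,lab)): drop {at(lab)}, keep {have(k2), key_at(k4,bay), open(d_lab_kitchen)}, require {at(bay), open(d_lab_bay)}
    → {at(bay), have(k2), key_at(k4,bay), open(d_lab_bay), open(d_lab_kitchen)}

== RESULT ==
["at(bay)", "have(k2)", "key_at(k4,bay)", "open(d_lab_bay)", "open(d_lab_kitchen)"]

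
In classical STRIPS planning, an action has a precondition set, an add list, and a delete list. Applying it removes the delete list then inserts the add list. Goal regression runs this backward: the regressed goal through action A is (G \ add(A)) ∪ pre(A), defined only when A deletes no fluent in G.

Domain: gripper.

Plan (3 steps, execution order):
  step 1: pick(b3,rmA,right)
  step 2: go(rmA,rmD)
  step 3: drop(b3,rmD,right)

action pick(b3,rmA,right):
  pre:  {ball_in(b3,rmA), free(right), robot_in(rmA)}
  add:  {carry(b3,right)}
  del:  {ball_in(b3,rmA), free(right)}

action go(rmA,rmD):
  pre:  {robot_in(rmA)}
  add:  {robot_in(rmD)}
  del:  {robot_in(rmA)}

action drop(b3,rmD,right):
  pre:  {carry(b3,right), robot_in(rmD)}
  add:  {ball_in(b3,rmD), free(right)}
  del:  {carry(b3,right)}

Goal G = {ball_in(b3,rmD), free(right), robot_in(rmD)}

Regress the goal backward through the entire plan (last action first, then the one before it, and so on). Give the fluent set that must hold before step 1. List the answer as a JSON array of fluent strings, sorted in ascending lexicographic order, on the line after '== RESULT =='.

Work backward from the goal:
  through step 3 (drop(b3,rmD,right)): drop {ball_in(b3,rmD), free(right)}, keep {robot_in(rmD)}, require {carry(b3,right), robot_in(rmD)}
    → {carry(b3,right), robot_in(rmD)}
  through step 2 (go(rmA,rmD)): drop {robot_in(rmD)}, keep {carry(b3,right)}, require {robot_in(rmA)}
    → {carry(b3,right), robot_in(rmA)}
  through step 1 (pick(b3,rmA,right)): drop {carry(b3,right)}, keep {robot_in(rmA)}, require {ball_in(b3,rmA), free(right), robot_in(rmA)}
    → {ball_in(b3,rmA), free(right), robot_in(rmA)}

== RESULT ==
["ball_in(b3,rmA)", "free(right)", "robot_in(rmA)"]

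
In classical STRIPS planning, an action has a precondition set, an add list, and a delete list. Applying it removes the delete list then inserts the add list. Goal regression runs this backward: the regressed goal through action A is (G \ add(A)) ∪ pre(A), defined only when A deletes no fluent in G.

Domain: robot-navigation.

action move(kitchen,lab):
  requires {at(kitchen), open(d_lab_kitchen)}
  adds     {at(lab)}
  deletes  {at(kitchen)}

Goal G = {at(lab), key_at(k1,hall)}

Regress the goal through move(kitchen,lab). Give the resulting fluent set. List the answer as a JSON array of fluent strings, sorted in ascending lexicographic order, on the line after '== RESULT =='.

Regress:
  G ∩ del = {}  (empty — regression defined)
  G \ add = {at(lab), key_at(k1,hall)} \ {at(lab)} = {key_at(k1,hall)}
  ∪ pre   = {key_at(k1,hall)} ∪ {at(kitchen), open(d_lab_kitchen)}
          = {at(kitchen), key_at(k1,hall), open(d_lab_kitchen)}

== RESULT ==
["at(kitchen)", "key_at(k1,hall)", "open(d_lab_kitchen)"]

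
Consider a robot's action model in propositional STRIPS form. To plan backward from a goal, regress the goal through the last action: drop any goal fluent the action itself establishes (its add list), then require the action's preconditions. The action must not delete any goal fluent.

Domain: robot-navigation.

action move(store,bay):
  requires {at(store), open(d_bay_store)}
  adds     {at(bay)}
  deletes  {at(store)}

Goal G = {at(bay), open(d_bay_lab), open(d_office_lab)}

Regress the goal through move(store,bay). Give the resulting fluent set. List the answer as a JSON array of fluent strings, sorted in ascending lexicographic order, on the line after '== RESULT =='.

Compute (G \ add) ∪ pre:
  G ∩ del = {}  (empty — regression defined)
  G \ add = {at(bay), open(d_bay_lab), open(d_office_lab)} \ {at(bay)} = {open(d_bay_lab), open(d_office_lab)}
  ∪ pre   = {open(d_bay_lab), open(d_office_lab)} ∪ {at(store), open(d_bay_store)}
          = {at(store), open(d_bay_lab), open(d_bay_store), open(d_office_lab)}

== RESULT ==
["at(store)", "open(d_bay_lab)", "open(d_bay_store)", "open(d_office_lab)"]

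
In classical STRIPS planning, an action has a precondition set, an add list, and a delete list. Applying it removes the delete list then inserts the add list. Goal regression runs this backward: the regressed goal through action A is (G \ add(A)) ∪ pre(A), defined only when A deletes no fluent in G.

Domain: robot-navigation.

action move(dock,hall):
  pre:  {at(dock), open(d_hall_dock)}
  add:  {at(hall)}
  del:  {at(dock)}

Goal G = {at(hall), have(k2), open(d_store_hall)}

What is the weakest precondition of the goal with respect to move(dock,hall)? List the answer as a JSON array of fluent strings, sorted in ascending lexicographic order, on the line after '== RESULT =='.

Compute (G \ add) ∪ pre:
  G ∩ del = {}  (empty — regression defined)
  G \ add = {at(hall), have(k2), open(d_store_hall)} \ {at(hall)} = {have(k2), open(d_store_hall)}
  ∪ pre   = {have(k2), open(d_store_hall)} ∪ {at(dock), open(d_hall_dock)}
          = {at(dock), have(k2), open(d_hall_dock), open(d_store_hall)}

== RESULT ==
["at(dock)", "have(k2)", "open(d_hall_dock)", "open(d_store_hall)"]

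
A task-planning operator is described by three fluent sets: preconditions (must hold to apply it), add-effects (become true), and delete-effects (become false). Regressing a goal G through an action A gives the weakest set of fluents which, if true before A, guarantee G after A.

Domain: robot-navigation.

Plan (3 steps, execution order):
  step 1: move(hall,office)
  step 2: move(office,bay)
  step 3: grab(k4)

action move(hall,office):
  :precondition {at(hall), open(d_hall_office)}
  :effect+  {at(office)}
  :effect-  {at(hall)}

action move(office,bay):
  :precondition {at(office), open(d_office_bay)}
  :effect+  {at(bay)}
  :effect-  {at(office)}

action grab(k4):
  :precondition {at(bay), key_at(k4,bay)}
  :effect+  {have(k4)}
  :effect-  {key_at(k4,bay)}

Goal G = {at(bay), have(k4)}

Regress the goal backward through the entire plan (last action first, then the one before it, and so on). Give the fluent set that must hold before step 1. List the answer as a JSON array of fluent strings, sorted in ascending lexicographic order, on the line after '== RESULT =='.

Regress step by step:
  through step 3 (grab(k4)): drop {have(k4)}, keep {at(bay)}, require {at(bay), key_at(k4,bay)}
    → {at(bay), key_at(k4,bay)}
  through step 2 (move(office,bay)): drop {at(bay)}, keep {key_at(k4,bay)}, require {at(office), open(d_office_bay)}
    → {at(office), key_at(k4,bay), open(d_office_bay)}
  through step 1 (move(hall,office)): drop {at(office)}, keep {key_at(k4,bay), open(d_office_bay)}, require {at(hall), open(d_hall_office)}
    → {at(hall), key_at(k4,bay), open(d_hall_office), open(d_office_bay)}

== RESULT ==
["at(hall)", "key_at(k4,bay)", "open(d_hall_office)", "open(d_office_bay)"]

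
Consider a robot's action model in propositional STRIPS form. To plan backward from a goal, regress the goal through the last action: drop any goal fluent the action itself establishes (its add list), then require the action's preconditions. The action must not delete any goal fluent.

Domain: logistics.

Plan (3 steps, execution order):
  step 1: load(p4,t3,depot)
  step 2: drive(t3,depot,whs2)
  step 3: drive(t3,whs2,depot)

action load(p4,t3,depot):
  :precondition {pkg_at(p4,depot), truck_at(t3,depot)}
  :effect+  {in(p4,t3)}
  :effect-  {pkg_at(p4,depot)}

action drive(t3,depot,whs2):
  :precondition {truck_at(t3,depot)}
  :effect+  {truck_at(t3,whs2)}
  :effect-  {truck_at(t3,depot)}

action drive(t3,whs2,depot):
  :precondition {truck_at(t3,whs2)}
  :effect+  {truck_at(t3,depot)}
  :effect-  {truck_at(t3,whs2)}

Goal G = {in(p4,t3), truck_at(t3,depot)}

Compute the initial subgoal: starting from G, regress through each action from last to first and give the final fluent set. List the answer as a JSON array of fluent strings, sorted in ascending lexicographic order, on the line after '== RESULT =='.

Work backward from the goal:
  through step 3 (drive(t3,whs2,depot)): drop {truck_at(t3,depot)}, keep {in(p4,t3)}, require {truck_at(t3,whs2)}
    → {in(p4,t3), truck_at(t3,whs2)}
  through step 2 (drive(t3,depot,whs2)): drop {truck_at(t3,whs2)}, keep {in(p4,t3)}, require {truck_at(t3,depot)}
    → {in(p4,t3), truck_at(t3,depot)}
  through step 1 (load(p4,t3,depot)): drop {in(p4,t3)}, keep {truck_at(t3,depot)}, require {pkg_at(p4,depot), truck_at(t3,depot)}
    → {pkg_at(p4,depot), truck_at(t3,depot)}

== RESULT ==
["pkg_at(p4,depot)", "truck_at(t3,depot)"]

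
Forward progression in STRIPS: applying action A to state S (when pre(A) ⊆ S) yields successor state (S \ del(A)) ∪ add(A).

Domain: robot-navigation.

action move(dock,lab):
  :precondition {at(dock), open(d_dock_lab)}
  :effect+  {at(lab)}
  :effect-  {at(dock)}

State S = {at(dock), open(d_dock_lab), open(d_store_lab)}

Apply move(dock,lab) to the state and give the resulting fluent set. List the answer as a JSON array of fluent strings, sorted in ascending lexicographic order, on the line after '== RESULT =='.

Compute (S \ del) ∪ add:
  pre ⊆ S: {at(dock), open(d_dock_lab)} ⊆ S  — applicable
  S \ del = {open(d_dock_lab), open(d_store_lab)}
  ∪ add   = {at(lab), open(d_dock_lab), open(d_store_lab)}

== RESULT ==
["at(lab)", "open(d_dock_lab)", "open(d_store_lab)"]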